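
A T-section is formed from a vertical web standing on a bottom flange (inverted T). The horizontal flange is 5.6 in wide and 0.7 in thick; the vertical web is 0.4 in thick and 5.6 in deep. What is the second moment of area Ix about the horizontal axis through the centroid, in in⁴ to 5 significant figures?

Ix ≈ 20.158 in⁴

Treat the section as a set of non-overlapping primitives; coordinates are from the bounding-box lower-left.
Flange: 5.6 × 0.7, A = 3.92 in², y = 0.35 in, Ī = 0.1600667 in⁴.
Web: 0.4 × 5.6, A = 2.24 in², y = 3.5 in, Ī = 5.853867 in⁴.
Centroid: ȳ = ΣA·y / ΣA = 1.495455 in.
Transfer each piece to the horizontal axis through the centroid using Ī + A·d² with d = y − 1.495455:
  flange: d = -1.145455 in → contributes +5.303366 in⁴
  web: d = 2.004545 in → contributes +14.85464 in⁴
Total I = 20.15801 in⁴.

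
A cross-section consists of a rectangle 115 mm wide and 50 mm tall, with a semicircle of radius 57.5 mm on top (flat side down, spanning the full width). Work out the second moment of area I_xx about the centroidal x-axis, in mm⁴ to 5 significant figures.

I_xx ≈ 9.0579 × 10⁶ mm⁴

Break the section into simple shapes (no overlaps), measuring from the bottom-left corner of the bounding box.
Rectangular body: 115 × 50, A = 5 750 mm², y = 25 mm, Ī = 1 197 917 mm⁴.
Semicircular cap: semicircle r = 57.5, A = 5193.445 mm², y = 74.40376 mm, Ī = 1 199 785 mm⁴.
Centroid: ȳ = ΣA·y / ΣA = 48.44561 mm.
Transfer each piece to the centroidal x-axis using Ī + A·d² with d = y − 48.44561:
  rectangular body: d = -23.44561 mm → contributes +4 358 671 mm⁴
  semicircular cap: d = 25.95815 mm → contributes +4 699 262 mm⁴
Total I = 9 057 933 mm⁴.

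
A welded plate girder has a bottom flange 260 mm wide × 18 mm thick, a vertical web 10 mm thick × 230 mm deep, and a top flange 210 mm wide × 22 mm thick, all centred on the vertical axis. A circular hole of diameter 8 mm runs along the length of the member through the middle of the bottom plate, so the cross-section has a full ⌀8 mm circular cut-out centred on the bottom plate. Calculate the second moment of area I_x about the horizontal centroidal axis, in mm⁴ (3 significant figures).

Break the section into simple shapes (no overlaps), measuring from the bottom-left corner of the bounding box.
Bottom plate: 260 × 18, A = 4 680 mm², y = 9 mm, Ī = 126 360 mm⁴.
Web plate: 10 × 230, A = 2 300 mm², y = 133 mm, Ī = 10 139 167 mm⁴.
Top plate: 210 × 22, A = 4 620 mm², y = 259 mm, Ī = 186 340 mm⁴.
Hole (subtracted): ⌀8, A = 50.265 mm², y = 9 mm, Ī = 201.06 mm⁴.
Centroid: ȳ = ΣA·y / ΣA = 133.7 mm.
Transfer each piece to the horizontal centroidal axis using Ī + A·d² with d = y − 133.7:
  bottom plate: d = -124.7 mm → contributes +72 895 537 mm⁴
  web plate: d = -0.69551 mm → contributes +10 140 279 mm⁴
  top plate: d = 125.3 mm → contributes +72 725 958 mm⁴
  hole: d = -124.7 mm → contributes −781 778 mm⁴
Total I = 154 979 997 mm⁴.

I_x ≈ 1.55 × 10⁸ mm⁴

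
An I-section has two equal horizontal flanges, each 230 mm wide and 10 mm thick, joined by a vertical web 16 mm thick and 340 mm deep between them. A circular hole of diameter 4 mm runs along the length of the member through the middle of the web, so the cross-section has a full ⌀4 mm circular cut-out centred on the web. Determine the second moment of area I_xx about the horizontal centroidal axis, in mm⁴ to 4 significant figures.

I_xx ≈ 1.933 × 10⁸ mm⁴

Treat the section as a set of non-overlapping primitives; coordinates are from the bounding-box lower-left.
Bottom flange: 230 × 10, A = 2 300 mm², y = 5 mm, Ī = 19166.7 mm⁴.
Web: 16 × 340, A = 5 440 mm², y = 180 mm, Ī = 52 405 333 mm⁴.
Top flange: 230 × 10, A = 2 300 mm², y = 355 mm, Ī = 19166.7 mm⁴.
Hole (subtracted): ⌀4, A = 12.5664 mm², y = 180 mm, Ī = 12.5664 mm⁴.
By symmetry the centroid is at mid-height, ȳ = 180 mm.
Transfer each piece to the horizontal centroidal axis using Ī + A·d² with d = y − 180:
  bottom flange: d = -175 mm → contributes +70 456 667 mm⁴
  web: d = 0 mm → contributes +52 405 333 mm⁴
  top flange: d = 175 mm → contributes +70 456 667 mm⁴
  hole: d = 0 mm → contributes −12.5664 mm⁴
Total I = 193 318 654 mm⁴.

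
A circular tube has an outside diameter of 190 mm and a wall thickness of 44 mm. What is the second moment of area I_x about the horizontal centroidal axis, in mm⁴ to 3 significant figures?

I_x ≈ 5.87 × 10⁷ mm⁴

Break the section into simple shapes (no overlaps), measuring from the bottom-left corner of the bounding box.
Outer circle: ⌀190, A = 28 353 mm², y = 95 mm, Ī = 63 971 171 mm⁴.
Bore (subtracted): ⌀102, A = 8171.3 mm², y = 95 mm, Ī = 5 313 376 mm⁴.
By symmetry the centroid is at mid-height, ȳ = 95 mm.
All pieces are centred on the horizontal centroidal axis, so I = ΣĪ (holes subtracted) = 58 657 795 mm⁴.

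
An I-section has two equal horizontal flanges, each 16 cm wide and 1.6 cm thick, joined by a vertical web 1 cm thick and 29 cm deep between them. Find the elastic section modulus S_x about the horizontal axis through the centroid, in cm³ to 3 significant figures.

Treat the section as a set of non-overlapping primitives; coordinates are from the bounding-box lower-left.
Bottom flange: 16 × 1.6, A = 25.6 cm², y = 0.8 cm, Ī = 5.4613 cm⁴.
Web: 1 × 29, A = 29 cm², y = 16.1 cm, Ī = 2032.4 cm⁴.
Top flange: 16 × 1.6, A = 25.6 cm², y = 31.4 cm, Ī = 5.4613 cm⁴.
By symmetry the centroid is at mid-height, ȳ = 16.1 cm.
Transfer each piece to the horizontal axis through the centroid using Ī + A·d² with d = y − 16.1:
  bottom flange: d = -15.3 cm → contributes +5998.2 cm⁴
  web: d = 0 cm → contributes +2032.4 cm⁴
  top flange: d = 15.3 cm → contributes +5998.2 cm⁴
Total I = 14 029 cm⁴.
Extreme fibre distance c = 16.1 cm; S = I/c = 871.35 cm³.

S_x ≈ 871 cm³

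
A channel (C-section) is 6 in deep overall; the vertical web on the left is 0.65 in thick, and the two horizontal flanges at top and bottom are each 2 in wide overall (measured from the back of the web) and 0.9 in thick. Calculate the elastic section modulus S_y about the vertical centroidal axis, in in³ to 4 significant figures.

Split into non-overlapping primitives; take the origin at the lower-left of the bounding box.
Web: 0.65 × 6, A = 3.9 in², x = 0.325 in, Ī = 0.137313 in⁴.
Top flange (beyond web): 1.35 × 0.9, A = 1.215 in², x = 1.325 in, Ī = 0.184528 in⁴.
Bottom flange (beyond web): 1.35 × 0.9, A = 1.215 in², x = 1.325 in, Ī = 0.184528 in⁴.
Centroid: x̄ = ΣA·x / ΣA = 0.708886 in.
Transfer each piece to the vertical centroidal axis using Ī + A·d² with d = x − 0.708886:
  web: d = -0.383886 in → contributes +0.71205 in⁴
  top flange (beyond web): d = 0.616114 in → contributes +0.645737 in⁴
  bottom flange (beyond web): d = 0.616114 in → contributes +0.645737 in⁴
Total I = 2.00353 in⁴.
Extreme fibre distance c = 1.29111 in; S = I/c = 1.55178 in³.

S_y ≈ 1.552 in³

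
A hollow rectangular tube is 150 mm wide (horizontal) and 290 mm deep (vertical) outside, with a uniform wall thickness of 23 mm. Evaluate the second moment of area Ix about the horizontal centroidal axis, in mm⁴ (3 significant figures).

Decompose the section into non-overlapping parts with the origin at the bottom-left of its bounding rectangle.
Outer rectangle: 150 × 290, A = 43 500 mm², y = 145 mm, Ī = 304 862 500 mm⁴.
Inner void (subtracted): 104 × 244, A = 25 376 mm², y = 145 mm, Ī = 125 898 795 mm⁴.
By symmetry the centroid is at mid-height, ȳ = 145 mm.
All pieces are centred on the horizontal centroidal axis, so I = ΣĪ (holes subtracted) = 178 963 705 mm⁴.

Ix ≈ 1.79 × 10⁸ mm⁴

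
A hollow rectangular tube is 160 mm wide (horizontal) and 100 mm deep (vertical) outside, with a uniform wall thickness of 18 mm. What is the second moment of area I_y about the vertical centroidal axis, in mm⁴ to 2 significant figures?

Break the section into simple shapes (no overlaps), measuring from the bottom-left corner of the bounding box.
Outer rectangle: 160 × 100, A = 16 000 mm², x = 80 mm, Ī = 34 133 333 mm⁴.
Inner void (subtracted): 124 × 64, A = 7 936 mm², x = 80 mm, Ī = 10 168 661 mm⁴.
By symmetry the centroid is at mid-width, x̄ = 80 mm.
All pieces are centred on the vertical centroidal axis, so I = ΣĪ (holes subtracted) = 23 964 672 mm⁴.

I_y ≈ 2.4 × 10⁷ mm⁴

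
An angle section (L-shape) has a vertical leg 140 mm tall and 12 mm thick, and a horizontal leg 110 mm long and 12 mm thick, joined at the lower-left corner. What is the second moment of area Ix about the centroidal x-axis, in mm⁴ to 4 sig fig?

Ix ≈ 5.592 × 10⁶ mm⁴

Break the section into simple shapes (no overlaps), measuring from the bottom-left corner of the bounding box.
Vertical leg: 12 × 140, A = 1 680 mm², y = 70 mm, Ī = 2 744 000 mm⁴.
Horizontal leg (remainder): 98 × 12, A = 1 176 mm², y = 6 mm, Ī = 14 112 mm⁴.
Centroid: ȳ = ΣA·y / ΣA = 43.6471 mm.
Transfer each piece to the centroidal x-axis using Ī + A·d² with d = y − 43.6471:
  vertical leg: d = 26.3529 mm → contributes +3 910 722 mm⁴
  horizontal leg (remainder): d = -37.6471 mm → contributes +1 680 858 mm⁴
Total I = 5 591 580 mm⁴.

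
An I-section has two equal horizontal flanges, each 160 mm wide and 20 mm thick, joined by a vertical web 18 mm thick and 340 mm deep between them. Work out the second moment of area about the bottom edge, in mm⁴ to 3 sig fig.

I_base ≈ 7.19 × 10⁸ mm⁴

Split into non-overlapping primitives; take the origin at the lower-left of the bounding box.
Bottom flange: 160 × 20, A = 3 200 mm², y = 10 mm, Ī = 106 667 mm⁴.
Web: 18 × 340, A = 6 120 mm², y = 190 mm, Ī = 58 956 000 mm⁴.
Top flange: 160 × 20, A = 3 200 mm², y = 370 mm, Ī = 106 667 mm⁴.
Transfer each piece to the bottom edge using Ī + A·d² with d = y − 0:
  bottom flange: d = 10 mm → contributes +426 667 mm⁴
  web: d = 190 mm → contributes +279 888 000 mm⁴
  top flange: d = 370 mm → contributes +438 186 667 mm⁴
Total I = 718 501 333 mm⁴.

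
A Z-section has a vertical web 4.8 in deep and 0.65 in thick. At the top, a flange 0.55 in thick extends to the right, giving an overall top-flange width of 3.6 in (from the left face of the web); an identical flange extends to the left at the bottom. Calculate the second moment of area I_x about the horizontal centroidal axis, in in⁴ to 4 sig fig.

Treat the section as a set of non-overlapping primitives; coordinates are from the bounding-box lower-left.
Web: 0.65 × 4.8, A = 3.12 in², y = 2.4 in, Ī = 5.9904 in⁴.
Top flange (beyond web): 2.95 × 0.55, A = 1.6225 in², y = 4.525 in, Ī = 0.0409005 in⁴.
Bottom flange (beyond web): 2.95 × 0.55, A = 1.6225 in², y = 0.275 in, Ī = 0.0409005 in⁴.
Centroid: ȳ = ΣA·y / ΣA = 2.4 in.
Transfer each piece to the horizontal centroidal axis using Ī + A·d² with d = y − 2.4:
  web: d = 0 in → contributes +5.9904 in⁴
  top flange (beyond web): d = 2.125 in → contributes +7.3675 in⁴
  bottom flange (beyond web): d = -2.125 in → contributes +7.3675 in⁴
Total I = 20.7254 in⁴.

I_x ≈ 20.73 in⁴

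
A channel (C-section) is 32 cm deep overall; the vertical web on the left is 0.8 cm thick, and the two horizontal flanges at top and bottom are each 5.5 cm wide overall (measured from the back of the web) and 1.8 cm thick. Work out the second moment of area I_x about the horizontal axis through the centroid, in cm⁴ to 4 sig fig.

I_x ≈ 6047 cm⁴

Split into non-overlapping primitives; take the origin at the lower-left of the bounding box.
Web: 0.8 × 32, A = 25.6 cm², y = 16 cm, Ī = 2184.53 cm⁴.
Top flange (beyond web): 4.7 × 1.8, A = 8.46 cm², y = 31.1 cm, Ī = 2.2842 cm⁴.
Bottom flange (beyond web): 4.7 × 1.8, A = 8.46 cm², y = 0.9 cm, Ī = 2.2842 cm⁴.
By symmetry the centroid is at mid-height, ȳ = 16 cm.
Transfer each piece to the horizontal axis through the centroid using Ī + A·d² with d = y − 16:
  web: d = 0 cm → contributes +2184.53 cm⁴
  top flange (beyond web): d = 15.1 cm → contributes +1931.25 cm⁴
  bottom flange (beyond web): d = -15.1 cm → contributes +1931.25 cm⁴
Total I = 6047.03 cm⁴.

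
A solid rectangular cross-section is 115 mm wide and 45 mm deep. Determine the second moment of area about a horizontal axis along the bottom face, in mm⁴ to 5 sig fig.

I_base ≈ 3.4931 × 10⁶ mm⁴

The section: 115 × 45, A = 5 175 mm², y = 22.5 mm, Ī = 873281.3 mm⁴.
Transfer it to a horizontal axis along the bottom face using Ī + A·d² with d = y − 0:
  the section: d = 22.5 mm → contributes +3 493 125 mm⁴
Total I = 3 493 125 mm⁴.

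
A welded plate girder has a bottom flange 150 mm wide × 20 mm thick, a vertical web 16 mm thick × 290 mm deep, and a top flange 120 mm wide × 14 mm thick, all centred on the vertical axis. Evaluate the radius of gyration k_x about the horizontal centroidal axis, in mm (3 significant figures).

k_x ≈ 122 mm

Decompose the section into non-overlapping parts with the origin at the bottom-left of its bounding rectangle.
Bottom plate: 150 × 20, A = 3 000 mm², y = 10 mm, Ī = 100 000 mm⁴.
Web plate: 16 × 290, A = 4 640 mm², y = 165 mm, Ī = 32 518 667 mm⁴.
Top plate: 120 × 14, A = 1 680 mm², y = 317 mm, Ī = 27 440 mm⁴.
Centroid: ȳ = ΣA·y / ΣA = 142.51 mm.
Transfer each piece to the horizontal centroidal axis using Ī + A·d² with d = y − 142.51:
  bottom plate: d = -132.51 mm → contributes +52 773 868 mm⁴
  web plate: d = 22.494 mm → contributes +34 866 323 mm⁴
  top plate: d = 174.49 mm → contributes +51 180 085 mm⁴
Total I = 138 820 276 mm⁴.
Radius of gyration: k = √(I/A) = √(138 820 276 / 9 320) = 122.04 mm.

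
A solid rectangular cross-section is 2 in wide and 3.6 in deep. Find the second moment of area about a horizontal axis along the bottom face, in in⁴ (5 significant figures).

The section: 2 × 3.6, A = 7.2 in², y = 1.8 in, Ī = 7.776 in⁴.
Transfer it to a horizontal axis along the bottom face using Ī + A·d² with d = y − 0:
  the section: d = 1.8 in → contributes +31.104 in⁴
Total I = 31.104 in⁴.

I_base ≈ 31.104 in⁴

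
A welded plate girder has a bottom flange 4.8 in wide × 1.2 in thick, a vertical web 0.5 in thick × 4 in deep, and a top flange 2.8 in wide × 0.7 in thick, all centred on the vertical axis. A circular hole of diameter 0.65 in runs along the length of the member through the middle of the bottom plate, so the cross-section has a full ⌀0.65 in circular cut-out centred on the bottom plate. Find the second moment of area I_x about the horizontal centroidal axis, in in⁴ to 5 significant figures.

I_x ≈ 41.320 in⁴

Split into non-overlapping primitives; take the origin at the lower-left of the bounding box.
Bottom plate: 4.8 × 1.2, A = 5.76 in², y = 0.6 in, Ī = 0.6912 in⁴.
Web plate: 0.5 × 4, A = 2 in², y = 3.2 in, Ī = 2.666667 in⁴.
Top plate: 2.8 × 0.7, A = 1.96 in², y = 5.55 in, Ī = 0.08003333 in⁴.
Hole (subtracted): ⌀0.65, A = 0.3318307 in², y = 0.6 in, Ī = 0.008762405 in⁴.
Centroid: ȳ = ΣA·y / ΣA = 2.187317 in.
Transfer each piece to the horizontal centroidal axis using Ī + A·d² with d = y − 2.187317:
  bottom plate: d = -1.587317 in → contributes +15.20395 in⁴
  web plate: d = 1.012683 in → contributes +4.717721 in⁴
  top plate: d = 3.362683 in → contributes +22.243 in⁴
  hole: d = -1.587317 in → contributes −0.8448348 in⁴
Total I = 41.31984 in⁴.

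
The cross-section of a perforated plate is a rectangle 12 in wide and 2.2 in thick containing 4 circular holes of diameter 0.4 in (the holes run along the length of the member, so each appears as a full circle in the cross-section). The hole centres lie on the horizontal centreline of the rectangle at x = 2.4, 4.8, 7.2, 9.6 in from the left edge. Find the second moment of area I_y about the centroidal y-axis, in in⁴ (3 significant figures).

Decompose the section into non-overlapping parts with the origin at the bottom-left of its bounding rectangle.
Plate: 12 × 2.2, A = 26.4 in², x = 6 in, Ī = 316.8 in⁴.
Hole 1 (subtracted): ⌀0.4, A = 0.12566 in², x = 2.4 in, Ī = 0.0012566 in⁴.
Hole 2 (subtracted): ⌀0.4, A = 0.12566 in², x = 4.8 in, Ī = 0.0012566 in⁴.
Hole 3 (subtracted): ⌀0.4, A = 0.12566 in², x = 7.2 in, Ī = 0.0012566 in⁴.
Hole 4 (subtracted): ⌀0.4, A = 0.12566 in², x = 9.6 in, Ī = 0.0012566 in⁴.
By symmetry the centroid is at mid-width, x̄ = 6 in.
Transfer each piece to the centroidal y-axis using Ī + A·d² with d = x − 6:
  plate: d = 0 in → contributes +316.8 in⁴
  hole 1: d = -3.6 in → contributes −1.6299 in⁴
  hole 2: d = -1.2 in → contributes −0.18221 in⁴
  hole 3: d = 1.2 in → contributes −0.18221 in⁴
  hole 4: d = 3.6 in → contributes −1.6299 in⁴
Total I = 313.18 in⁴.

I_y ≈ 313 in⁴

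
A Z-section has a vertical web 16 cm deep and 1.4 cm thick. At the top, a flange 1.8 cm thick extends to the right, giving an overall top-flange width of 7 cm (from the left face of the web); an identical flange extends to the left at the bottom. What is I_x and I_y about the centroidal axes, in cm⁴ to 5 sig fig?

I_x ≈ 1499.6 cm⁴, I_y ≈ 303.30 cm⁴

Split into non-overlapping primitives; take the origin at the lower-left of the bounding box.
Web: 1.4 × 16, A = 22.4 cm², y = 8 cm, Ī = 477.8667 cm⁴.
Top flange (beyond web): 5.6 × 1.8, A = 10.08 cm², y = 15.1 cm, Ī = 2.7216 cm⁴.
Bottom flange (beyond web): 5.6 × 1.8, A = 10.08 cm², y = 0.9 cm, Ī = 2.7216 cm⁴.
Centroid: ȳ = ΣA·y / ΣA = 8 cm.
Transfer each piece to the centroidal x-axis using Ī + A·d² with d = y − 8:
  web: d = 0 cm → contributes +477.8667 cm⁴
  top flange (beyond web): d = 7.1 cm → contributes +510.8544 cm⁴
  bottom flange (beyond web): d = -7.1 cm → contributes +510.8544 cm⁴
Total I = 1499.575 cm⁴.
For the y-axis: x̄ = 6.3 cm.
Repeating about the centroidal y-axis gives I_y = 303.3035 cm⁴.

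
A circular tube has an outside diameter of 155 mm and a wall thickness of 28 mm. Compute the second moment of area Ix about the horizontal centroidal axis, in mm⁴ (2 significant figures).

Decompose the section into non-overlapping parts with the origin at the bottom-left of its bounding rectangle.
Outer circle: ⌀155, A = 18 869 mm², y = 77.5 mm, Ī = 28 333 269 mm⁴.
Bore (subtracted): ⌀99, A = 7 698 mm², y = 77.5 mm, Ī = 4 715 315 mm⁴.
By symmetry the centroid is at mid-height, ȳ = 77.5 mm.
All pieces are centred on the horizontal centroidal axis, so I = ΣĪ (holes subtracted) = 23 617 955 mm⁴.

Ix ≈ 2.4 × 10⁷ mm⁴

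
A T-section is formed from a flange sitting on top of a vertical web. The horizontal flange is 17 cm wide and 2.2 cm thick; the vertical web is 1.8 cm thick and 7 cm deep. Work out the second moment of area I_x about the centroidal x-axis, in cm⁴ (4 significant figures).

I_x ≈ 266.0 cm⁴

Decompose the section into non-overlapping parts with the origin at the bottom-left of its bounding rectangle.
Flange: 17 × 2.2, A = 37.4 cm², y = 8.1 cm, Ī = 15.0847 cm⁴.
Web: 1.8 × 7, A = 12.6 cm², y = 3.5 cm, Ī = 51.45 cm⁴.
Centroid: ȳ = ΣA·y / ΣA = 6.9408 cm.
Transfer each piece to the centroidal x-axis using Ī + A·d² with d = y − 6.9408:
  flange: d = 1.1592 cm → contributes +65.3407 cm⁴
  web: d = -3.4408 cm → contributes +200.623 cm⁴
Total I = 265.963 cm⁴.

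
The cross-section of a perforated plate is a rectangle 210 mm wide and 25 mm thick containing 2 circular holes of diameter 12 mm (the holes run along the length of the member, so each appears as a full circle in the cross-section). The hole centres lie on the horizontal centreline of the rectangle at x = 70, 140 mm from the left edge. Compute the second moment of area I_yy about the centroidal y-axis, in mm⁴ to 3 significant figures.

I_yy ≈ 1.90 × 10⁷ mm⁴

Treat the section as a set of non-overlapping primitives; coordinates are from the bounding-box lower-left.
Plate: 210 × 25, A = 5 250 mm², x = 105 mm, Ī = 19 293 750 mm⁴.
Hole 1 (subtracted): ⌀12, A = 113.1 mm², x = 70 mm, Ī = 1017.9 mm⁴.
Hole 2 (subtracted): ⌀12, A = 113.1 mm², x = 140 mm, Ī = 1017.9 mm⁴.
By symmetry the centroid is at mid-width, x̄ = 105 mm.
Transfer each piece to the centroidal y-axis using Ī + A·d² with d = x − 105:
  plate: d = 0 mm → contributes +19 293 750 mm⁴
  hole 1: d = -35 mm → contributes −139 562 mm⁴
  hole 2: d = 35 mm → contributes −139 562 mm⁴
Total I = 19 014 626 mm⁴.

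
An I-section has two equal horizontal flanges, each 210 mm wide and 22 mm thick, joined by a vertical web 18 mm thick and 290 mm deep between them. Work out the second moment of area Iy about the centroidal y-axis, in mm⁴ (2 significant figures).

Iy ≈ 3.4 × 10⁷ mm⁴

Split into non-overlapping primitives; take the origin at the lower-left of the bounding box.
Bottom flange: 210 × 22, A = 4 620 mm², x = 105 mm, Ī = 16 978 500 mm⁴.
Web: 18 × 290, A = 5 220 mm², x = 105 mm, Ī = 140 940 mm⁴.
Top flange: 210 × 22, A = 4 620 mm², x = 105 mm, Ī = 16 978 500 mm⁴.
By symmetry the centroid is at mid-width, x̄ = 105 mm.
All pieces are centred on the centroidal y-axis, so I = ΣĪ = 34 097 940 mm⁴.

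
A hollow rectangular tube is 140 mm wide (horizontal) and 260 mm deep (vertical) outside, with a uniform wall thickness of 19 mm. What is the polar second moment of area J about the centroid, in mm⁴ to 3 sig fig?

Treat the section as a set of non-overlapping primitives; coordinates are from the bounding-box lower-left.
Outer rectangle: 140 × 260, A = 36 400 mm², y = 130 mm, Ī = 205 053 333 mm⁴.
Inner void (subtracted): 102 × 222, A = 22 644 mm², y = 130 mm, Ī = 92 998 908 mm⁴.
By symmetry the centroid is at mid-height, ȳ = 130 mm.
All pieces are centred on the centroidal x-axis, so I = ΣĪ (holes subtracted) = 112 054 425 mm⁴.
Repeating about the centroidal y-axis gives I_y = 39 820 985 mm⁴.
Polar second moment: J = I_x + I_y = 151 875 411 mm⁴.

J ≈ 1.52 × 10⁸ mm⁴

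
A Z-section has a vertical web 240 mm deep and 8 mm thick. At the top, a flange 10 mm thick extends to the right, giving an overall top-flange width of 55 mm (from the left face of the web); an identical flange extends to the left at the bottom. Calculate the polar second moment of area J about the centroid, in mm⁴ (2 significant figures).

Break the section into simple shapes (no overlaps), measuring from the bottom-left corner of the bounding box.
Web: 8 × 240, A = 1 920 mm², y = 120 mm, Ī = 9 216 000 mm⁴.
Top flange (beyond web): 47 × 10, A = 470 mm², y = 235 mm, Ī = 3 917 mm⁴.
Bottom flange (beyond web): 47 × 10, A = 470 mm², y = 5 mm, Ī = 3 917 mm⁴.
Centroid: ȳ = ΣA·y / ΣA = 120 mm.
Transfer each piece to the centroidal x-axis using Ī + A·d² with d = y − 120:
  web: d = 0 mm → contributes +9 216 000 mm⁴
  top flange (beyond web): d = 115 mm → contributes +6 219 667 mm⁴
  bottom flange (beyond web): d = -115 mm → contributes +6 219 667 mm⁴
Total I = 21 655 333 mm⁴.
For the y-axis: x̄ = 51 mm.
Repeating about the centroidal y-axis gives I_y = 894 153 mm⁴.
Polar second moment: J = I_x + I_y = 22 549 487 mm⁴.

J ≈ 2.3 × 10⁷ mm⁴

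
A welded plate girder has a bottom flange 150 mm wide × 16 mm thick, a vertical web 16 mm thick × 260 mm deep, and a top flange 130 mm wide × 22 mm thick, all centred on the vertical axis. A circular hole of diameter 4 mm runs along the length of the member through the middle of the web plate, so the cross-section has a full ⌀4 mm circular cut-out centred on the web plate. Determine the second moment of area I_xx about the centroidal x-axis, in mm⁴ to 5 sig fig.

I_xx ≈ 1.2561 × 10⁸ mm⁴

Treat the section as a set of non-overlapping primitives; coordinates are from the bounding-box lower-left.
Bottom plate: 150 × 16, A = 2 400 mm², y = 8 mm, Ī = 51 200 mm⁴.
Web plate: 16 × 260, A = 4 160 mm², y = 146 mm, Ī = 23 434 667 mm⁴.
Top plate: 130 × 22, A = 2 860 mm², y = 287 mm, Ī = 115353.3 mm⁴.
Hole (subtracted): ⌀4, A = 12.56637 mm², y = 146 mm, Ī = 12.56637 mm⁴.
Centroid: ȳ = ΣA·y / ΣA = 153.6599 mm.
Transfer each piece to the centroidal x-axis using Ī + A·d² with d = y − 153.6599:
  bottom plate: d = -145.6599 mm → contributes +50 971 535 mm⁴
  web plate: d = -7.6599 mm → contributes +23 678 751 mm⁴
  top plate: d = 133.3401 mm → contributes +50 964 959 mm⁴
  hole: d = -7.6599 mm → contributes −749.8864 mm⁴
Total I = 125 614 495 mm⁴.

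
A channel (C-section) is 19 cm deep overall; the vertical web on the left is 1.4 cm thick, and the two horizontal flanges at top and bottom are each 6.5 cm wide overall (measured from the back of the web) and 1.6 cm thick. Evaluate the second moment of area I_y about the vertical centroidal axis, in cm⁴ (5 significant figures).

I_y ≈ 146.55 cm⁴

Split into non-overlapping primitives; take the origin at the lower-left of the bounding box.
Web: 1.4 × 19, A = 26.6 cm², x = 0.7 cm, Ī = 4.344667 cm⁴.
Top flange (beyond web): 5.1 × 1.6, A = 8.16 cm², x = 3.95 cm, Ī = 17.6868 cm⁴.
Bottom flange (beyond web): 5.1 × 1.6, A = 8.16 cm², x = 3.95 cm, Ī = 17.6868 cm⁴.
Centroid: x̄ = ΣA·x / ΣA = 1.935788 cm.
Transfer each piece to the vertical centroidal axis using Ī + A·d² with d = x − 1.935788:
  web: d = -1.235788 cm → contributes +44.96741 cm⁴
  top flange (beyond web): d = 2.014212 cm → contributes +50.79234 cm⁴
  bottom flange (beyond web): d = 2.014212 cm → contributes +50.79234 cm⁴
Total I = 146.5521 cm⁴.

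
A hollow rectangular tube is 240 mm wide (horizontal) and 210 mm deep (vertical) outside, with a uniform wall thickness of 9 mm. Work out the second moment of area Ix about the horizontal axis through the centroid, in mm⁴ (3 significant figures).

Break the section into simple shapes (no overlaps), measuring from the bottom-left corner of the bounding box.
Outer rectangle: 240 × 210, A = 50 400 mm², y = 105 mm, Ī = 185 220 000 mm⁴.
Inner void (subtracted): 222 × 192, A = 42 624 mm², y = 105 mm, Ī = 130 940 928 mm⁴.
By symmetry the centroid is at mid-height, ȳ = 105 mm.
All pieces are centred on the horizontal axis through the centroid, so I = ΣĪ (holes subtracted) = 54 279 072 mm⁴.

Ix ≈ 5.43 × 10⁷ mm⁴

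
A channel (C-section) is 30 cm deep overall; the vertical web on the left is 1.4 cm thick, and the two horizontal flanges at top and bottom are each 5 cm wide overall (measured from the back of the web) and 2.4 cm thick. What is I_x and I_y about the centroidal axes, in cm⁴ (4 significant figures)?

Treat the section as a set of non-overlapping primitives; coordinates are from the bounding-box lower-left.
Web: 1.4 × 30, A = 42 cm², y = 15 cm, Ī = 3 150 cm⁴.
Top flange (beyond web): 3.6 × 2.4, A = 8.64 cm², y = 28.8 cm, Ī = 4.1472 cm⁴.
Bottom flange (beyond web): 3.6 × 2.4, A = 8.64 cm², y = 1.2 cm, Ī = 4.1472 cm⁴.
By symmetry the centroid is at mid-height, ȳ = 15 cm.
Transfer each piece to the centroidal x-axis using Ī + A·d² with d = y − 15:
  web: d = 0 cm → contributes +3 150 cm⁴
  top flange (beyond web): d = 13.8 cm → contributes +1649.55 cm⁴
  bottom flange (beyond web): d = -13.8 cm → contributes +1649.55 cm⁴
Total I = 6449.1 cm⁴.
For the y-axis: x̄ = 1.42874 cm.
Repeating about the centroidal y-axis gives I_y = 102.041 cm⁴.

I_x ≈ 6449 cm⁴, I_y ≈ 102.0 cm⁴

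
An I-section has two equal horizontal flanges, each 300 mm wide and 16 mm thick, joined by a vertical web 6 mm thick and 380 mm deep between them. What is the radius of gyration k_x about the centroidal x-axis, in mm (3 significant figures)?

Treat the section as a set of non-overlapping primitives; coordinates are from the bounding-box lower-left.
Bottom flange: 300 × 16, A = 4 800 mm², y = 8 mm, Ī = 102 400 mm⁴.
Web: 6 × 380, A = 2 280 mm², y = 206 mm, Ī = 27 436 000 mm⁴.
Top flange: 300 × 16, A = 4 800 mm², y = 404 mm, Ī = 102 400 mm⁴.
By symmetry the centroid is at mid-height, ȳ = 206 mm.
Transfer each piece to the centroidal x-axis using Ī + A·d² with d = y − 206:
  bottom flange: d = -198 mm → contributes +188 281 600 mm⁴
  web: d = 0 mm → contributes +27 436 000 mm⁴
  top flange: d = 198 mm → contributes +188 281 600 mm⁴
Total I = 403 999 200 mm⁴.
Radius of gyration: k = √(I/A) = √(403 999 200 / 11 880) = 184.41 mm.

k_x ≈ 184 mm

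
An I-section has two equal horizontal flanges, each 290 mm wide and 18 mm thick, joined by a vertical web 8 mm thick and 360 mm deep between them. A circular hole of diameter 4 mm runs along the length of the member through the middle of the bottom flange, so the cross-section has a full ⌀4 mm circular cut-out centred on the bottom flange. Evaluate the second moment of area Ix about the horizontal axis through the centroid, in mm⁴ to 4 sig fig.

Ix ≈ 4.039 × 10⁸ mm⁴

Split into non-overlapping primitives; take the origin at the lower-left of the bounding box.
Bottom flange: 290 × 18, A = 5 220 mm², y = 9 mm, Ī = 140 940 mm⁴.
Web: 8 × 360, A = 2 880 mm², y = 198 mm, Ī = 31 104 000 mm⁴.
Top flange: 290 × 18, A = 5 220 mm², y = 387 mm, Ī = 140 940 mm⁴.
Hole (subtracted): ⌀4, A = 12.5664 mm², y = 9 mm, Ī = 12.5664 mm⁴.
Centroid: ȳ = ΣA·y / ΣA = 198.178 mm.
Transfer each piece to the horizontal axis through the centroid using Ī + A·d² with d = y − 198.178:
  bottom flange: d = -189.178 mm → contributes +186 956 886 mm⁴
  web: d = -0.178475 mm → contributes +31 104 092 mm⁴
  top flange: d = 188.822 mm → contributes +186 252 567 mm⁴
  hole: d = -189.178 mm → contributes −449 744 mm⁴
Total I = 403 863 800 mm⁴.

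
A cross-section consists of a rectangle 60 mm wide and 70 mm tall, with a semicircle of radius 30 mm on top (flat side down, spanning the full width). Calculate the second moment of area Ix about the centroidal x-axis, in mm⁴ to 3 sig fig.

Decompose the section into non-overlapping parts with the origin at the bottom-left of its bounding rectangle.
Rectangular body: 60 × 70, A = 4 200 mm², y = 35 mm, Ī = 1 715 000 mm⁴.
Semicircular cap: semicircle r = 30, A = 1413.7 mm², y = 82.732 mm, Ī = 88 903 mm⁴.
Centroid: ȳ = ΣA·y / ΣA = 47.021 mm.
Transfer each piece to the centroidal x-axis using Ī + A·d² with d = y − 47.021:
  rectangular body: d = -12.021 mm → contributes +2 321 875 mm⁴
  semicircular cap: d = 35.712 mm → contributes +1 891 865 mm⁴
Total I = 4 213 740 mm⁴.

Ix ≈ 4.21 × 10⁶ mm⁴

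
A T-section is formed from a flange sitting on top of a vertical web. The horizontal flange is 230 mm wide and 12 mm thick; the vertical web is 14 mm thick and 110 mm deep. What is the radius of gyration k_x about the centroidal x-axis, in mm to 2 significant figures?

k_x ≈ 35 mm

Treat the section as a set of non-overlapping primitives; coordinates are from the bounding-box lower-left.
Flange: 230 × 12, A = 2 760 mm², y = 116 mm, Ī = 33 120 mm⁴.
Web: 14 × 110, A = 1 540 mm², y = 55 mm, Ī = 1 552 833 mm⁴.
Centroid: ȳ = ΣA·y / ΣA = 94.15 mm.
Transfer each piece to the centroidal x-axis using Ī + A·d² with d = y − 94.15:
  flange: d = 21.85 mm → contributes +1 350 385 mm⁴
  web: d = -39.15 mm → contributes +3 913 647 mm⁴
Total I = 5 264 032 mm⁴.
Radius of gyration: k = √(I/A) = √(5 264 032 / 4 300) = 34.99 mm.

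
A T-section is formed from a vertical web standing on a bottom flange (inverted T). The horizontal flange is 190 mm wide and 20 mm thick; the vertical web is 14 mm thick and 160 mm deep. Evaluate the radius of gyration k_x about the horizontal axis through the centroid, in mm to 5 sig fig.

Treat the section as a set of non-overlapping primitives; coordinates are from the bounding-box lower-left.
Flange: 190 × 20, A = 3 800 mm², y = 10 mm, Ī = 126666.7 mm⁴.
Web: 14 × 160, A = 2 240 mm², y = 100 mm, Ī = 4 778 667 mm⁴.
Centroid: ȳ = ΣA·y / ΣA = 43.37748 mm.
Transfer each piece to the horizontal axis through the centroid using Ī + A·d² with d = y − 43.37748:
  flange: d = -33.37748 mm → contributes +4 360 081 mm⁴
  web: d = 56.62252 mm → contributes +11 960 352 mm⁴
Total I = 16 320 433 mm⁴.
Radius of gyration: k = √(I/A) = √(16 320 433 / 6 040) = 51.98133 mm.

k_x ≈ 51.981 mm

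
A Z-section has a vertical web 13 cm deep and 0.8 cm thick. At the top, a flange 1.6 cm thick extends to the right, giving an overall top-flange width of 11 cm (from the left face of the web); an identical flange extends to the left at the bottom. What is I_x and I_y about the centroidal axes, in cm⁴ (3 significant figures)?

Decompose the section into non-overlapping parts with the origin at the bottom-left of its bounding rectangle.
Web: 0.8 × 13, A = 10.4 cm², y = 6.5 cm, Ī = 146.47 cm⁴.
Top flange (beyond web): 10.2 × 1.6, A = 16.32 cm², y = 12.2 cm, Ī = 3.4816 cm⁴.
Bottom flange (beyond web): 10.2 × 1.6, A = 16.32 cm², y = 0.8 cm, Ī = 3.4816 cm⁴.
Centroid: ȳ = ΣA·y / ΣA = 6.5 cm.
Transfer each piece to the centroidal x-axis using Ī + A·d² with d = y − 6.5:
  web: d = 0 cm → contributes +146.47 cm⁴
  top flange (beyond web): d = 5.7 cm → contributes +533.72 cm⁴
  bottom flange (beyond web): d = -5.7 cm → contributes +533.72 cm⁴
Total I = 1213.9 cm⁴.
For the y-axis: x̄ = 10.6 cm.
Repeating about the centroidal y-axis gives I_y = 1270.9 cm⁴.

I_x ≈ 1210 cm⁴, I_y ≈ 1270 cm⁴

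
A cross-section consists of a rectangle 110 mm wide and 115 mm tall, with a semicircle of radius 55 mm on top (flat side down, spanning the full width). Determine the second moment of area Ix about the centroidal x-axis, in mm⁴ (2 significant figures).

Treat the section as a set of non-overlapping primitives; coordinates are from the bounding-box lower-left.
Rectangular body: 110 × 115, A = 12 650 mm², y = 57.5 mm, Ī = 13 941 354 mm⁴.
Semicircular cap: semicircle r = 55, A = 4 752 mm², y = 138.3 mm, Ī = 1 004 345 mm⁴.
Centroid: ȳ = ΣA·y / ΣA = 79.57 mm.
Transfer each piece to the centroidal x-axis using Ī + A·d² with d = y − 79.57:
  rectangular body: d = -22.07 mm → contributes +20 105 624 mm⁴
  semicircular cap: d = 58.77 mm → contributes +17 415 037 mm⁴
Total I = 37 520 660 mm⁴.

Ix ≈ 3.8 × 10⁷ mm⁴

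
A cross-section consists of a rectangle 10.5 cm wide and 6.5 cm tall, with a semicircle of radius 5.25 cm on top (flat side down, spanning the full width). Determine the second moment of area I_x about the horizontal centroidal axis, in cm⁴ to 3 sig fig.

Decompose the section into non-overlapping parts with the origin at the bottom-left of its bounding rectangle.
Rectangular body: 10.5 × 6.5, A = 68.25 cm², y = 3.25 cm, Ī = 240.3 cm⁴.
Semicircular cap: semicircle r = 5.25, A = 43.295 cm², y = 8.7282 cm, Ī = 83.381 cm⁴.
Centroid: ȳ = ΣA·y / ΣA = 5.3763 cm.
Transfer each piece to the horizontal centroidal axis using Ī + A·d² with d = y − 5.3763:
  rectangular body: d = -2.1263 cm → contributes +548.86 cm⁴
  semicircular cap: d = 3.3519 cm → contributes +569.8 cm⁴
Total I = 1118.7 cm⁴.

I_x ≈ 1120 cm⁴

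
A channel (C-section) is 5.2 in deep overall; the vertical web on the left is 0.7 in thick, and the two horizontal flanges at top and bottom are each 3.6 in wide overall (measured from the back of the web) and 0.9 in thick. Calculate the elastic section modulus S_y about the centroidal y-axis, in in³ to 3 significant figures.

S_y ≈ 4.91 in³

Treat the section as a set of non-overlapping primitives; coordinates are from the bounding-box lower-left.
Web: 0.7 × 5.2, A = 3.64 in², x = 0.35 in, Ī = 0.14863 in⁴.
Top flange (beyond web): 2.9 × 0.9, A = 2.61 in², x = 2.15 in, Ī = 1.8292 in⁴.
Bottom flange (beyond web): 2.9 × 0.9, A = 2.61 in², x = 2.15 in, Ī = 1.8292 in⁴.
Centroid: x̄ = ΣA·x / ΣA = 1.4105 in.
Transfer each piece to the centroidal y-axis using Ī + A·d² with d = x − 1.4105:
  web: d = -1.0605 in → contributes +4.2424 in⁴
  top flange (beyond web): d = 0.7395 in → contributes +3.2565 in⁴
  bottom flange (beyond web): d = 0.7395 in → contributes +3.2565 in⁴
Total I = 10.755 in⁴.
Extreme fibre distance c = 2.1895 in; S = I/c = 4.9122 in³.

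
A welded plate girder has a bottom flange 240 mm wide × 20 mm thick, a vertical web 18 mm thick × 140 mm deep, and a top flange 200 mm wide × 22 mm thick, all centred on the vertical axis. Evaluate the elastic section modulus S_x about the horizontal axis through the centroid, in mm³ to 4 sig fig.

Split into non-overlapping primitives; take the origin at the lower-left of the bounding box.
Bottom plate: 240 × 20, A = 4 800 mm², y = 10 mm, Ī = 160 000 mm⁴.
Web plate: 18 × 140, A = 2 520 mm², y = 90 mm, Ī = 4 116 000 mm⁴.
Top plate: 200 × 22, A = 4 400 mm², y = 171 mm, Ī = 177 467 mm⁴.
Centroid: ȳ = ΣA·y / ΣA = 87.6451 mm.
Transfer each piece to the horizontal axis through the centroid using Ī + A·d² with d = y − 87.6451:
  bottom plate: d = -77.6451 mm → contributes +29 098 019 mm⁴
  web plate: d = 2.35495 mm → contributes +4 129 975 mm⁴
  top plate: d = 83.3549 mm → contributes +30 748 876 mm⁴
Total I = 63 976 870 mm⁴.
Extreme fibre distance c = 94.3549 mm; S = I/c = 678 045 mm³.

S_x ≈ 6.780 × 10⁵ mm³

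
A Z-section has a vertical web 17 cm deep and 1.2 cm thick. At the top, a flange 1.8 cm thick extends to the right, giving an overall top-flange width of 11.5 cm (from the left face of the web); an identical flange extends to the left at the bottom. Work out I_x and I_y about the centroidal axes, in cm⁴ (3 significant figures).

Decompose the section into non-overlapping parts with the origin at the bottom-left of its bounding rectangle.
Web: 1.2 × 17, A = 20.4 cm², y = 8.5 cm, Ī = 491.3 cm⁴.
Top flange (beyond web): 10.3 × 1.8, A = 18.54 cm², y = 16.1 cm, Ī = 5.0058 cm⁴.
Bottom flange (beyond web): 10.3 × 1.8, A = 18.54 cm², y = 0.9 cm, Ī = 5.0058 cm⁴.
Centroid: ȳ = ΣA·y / ΣA = 8.5 cm.
Transfer each piece to the centroidal x-axis using Ī + A·d² with d = y − 8.5:
  web: d = 0 cm → contributes +491.3 cm⁴
  top flange (beyond web): d = 7.6 cm → contributes +1075.9 cm⁴
  bottom flange (beyond web): d = -7.6 cm → contributes +1075.9 cm⁴
Total I = 2643.1 cm⁴.
For the y-axis: x̄ = 10.9 cm.
Repeating about the centroidal y-axis gives I_y = 1556.2 cm⁴.

I_x ≈ 2640 cm⁴, I_y ≈ 1560 cm⁴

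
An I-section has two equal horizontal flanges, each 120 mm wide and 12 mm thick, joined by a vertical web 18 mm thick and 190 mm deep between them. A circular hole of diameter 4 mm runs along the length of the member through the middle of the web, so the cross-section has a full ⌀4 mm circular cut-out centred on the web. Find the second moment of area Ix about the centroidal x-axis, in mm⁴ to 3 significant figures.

Ix ≈ 3.97 × 10⁷ mm⁴

Treat the section as a set of non-overlapping primitives; coordinates are from the bounding-box lower-left.
Bottom flange: 120 × 12, A = 1 440 mm², y = 6 mm, Ī = 17 280 mm⁴.
Web: 18 × 190, A = 3 420 mm², y = 107 mm, Ī = 10 288 500 mm⁴.
Top flange: 120 × 12, A = 1 440 mm², y = 208 mm, Ī = 17 280 mm⁴.
Hole (subtracted): ⌀4, A = 12.566 mm², y = 107 mm, Ī = 12.566 mm⁴.
By symmetry the centroid is at mid-height, ȳ = 107 mm.
Transfer each piece to the centroidal x-axis using Ī + A·d² with d = y − 107:
  bottom flange: d = -101 mm → contributes +14 706 720 mm⁴
  web: d = 0 mm → contributes +10 288 500 mm⁴
  top flange: d = 101 mm → contributes +14 706 720 mm⁴
  hole: d = 0 mm → contributes −12.566 mm⁴
Total I = 39 701 927 mm⁴.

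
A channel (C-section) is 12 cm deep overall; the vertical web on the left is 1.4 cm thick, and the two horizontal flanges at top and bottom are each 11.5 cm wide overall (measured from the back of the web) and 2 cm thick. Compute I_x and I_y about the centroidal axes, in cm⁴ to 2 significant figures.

I_x ≈ 1200 cm⁴, I_y ≈ 740 cm⁴

Split into non-overlapping primitives; take the origin at the lower-left of the bounding box.
Web: 1.4 × 12, A = 16.8 cm², y = 6 cm, Ī = 201.6 cm⁴.
Top flange (beyond web): 10.1 × 2, A = 20.2 cm², y = 11 cm, Ī = 6.733 cm⁴.
Bottom flange (beyond web): 10.1 × 2, A = 20.2 cm², y = 1 cm, Ī = 6.733 cm⁴.
By symmetry the centroid is at mid-height, ȳ = 6 cm.
Transfer each piece to the centroidal x-axis using Ī + A·d² with d = y − 6:
  web: d = 0 cm → contributes +201.6 cm⁴
  top flange (beyond web): d = 5 cm → contributes +511.7 cm⁴
  bottom flange (beyond web): d = -5 cm → contributes +511.7 cm⁴
Total I = 1 225 cm⁴.
For the y-axis: x̄ = 4.761 cm.
Repeating about the centroidal y-axis gives I_y = 738.5 cm⁴.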